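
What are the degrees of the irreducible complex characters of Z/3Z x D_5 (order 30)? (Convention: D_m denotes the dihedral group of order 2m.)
Dimensions: 1, 1, 1, 1, 1, 1, 2, 2, 2, 2, 2, 2

Details: There are 12 irreducibles (= number of conjugacy classes). Their dimensions d_i satisfy sum d_i^2 = |G| = 30: 1 + 1 + 1 + 1 + 1 + 1 + 4 + 4 + 4 + 4 + 4 + 4 = 30. (For the product with Z/3Z: each of the 3 1-dim characters of Z/3Z tensors with each irrep of D_5, giving 3 copies of each D_5-dimension.)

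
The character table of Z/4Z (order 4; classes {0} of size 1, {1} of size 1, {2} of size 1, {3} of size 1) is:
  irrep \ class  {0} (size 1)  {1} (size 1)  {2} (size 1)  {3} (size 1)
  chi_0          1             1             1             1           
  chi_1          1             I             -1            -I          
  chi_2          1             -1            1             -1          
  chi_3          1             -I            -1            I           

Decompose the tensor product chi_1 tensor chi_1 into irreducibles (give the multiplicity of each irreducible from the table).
chi_1 tensor chi_1 = chi_2 (all other irreducibles have multiplicity 0).

Explanation: The character of a tensor product is the pointwise product (chi_1 * chi_1)(C) = chi_1(C) * chi_1(C):
  {0}: (1)*(1), {1}: (I)*(I), {2}: (-1)*(-1), {3}: (-I)*(-I)
so (chi_1 * chi_1) takes values
  {0} -> 1, {1} -> -1, {2} -> 1, {3} -> -1.
Now take the inner product of this character with each irreducible chi from the table, <chi_1*chi_1, chi> = (1/4) sum_C |C| (chi_1*chi_1)(C) conj(chi(C)):
  <chi_1*chi_1, chi_0> = (1/4)[1*(1)*conj(1) + 1*(-1)*conj(1) + 1*(1)*conj(1) + 1*(-1)*conj(1)]
      = (1/4)[(1) + (-1) + (1) + (-1)] = 0/4 = 0
  <chi_1*chi_1, chi_1> = (1/4)[1*(1)*conj(1) + 1*(-1)*conj(I) + 1*(1)*conj(-1) + 1*(-1)*conj(-I)]
      = (1/4)[(1) + (I) + (-1) + (-I)] = 0/4 = 0
  <chi_1*chi_1, chi_2> = (1/4)[1*(1)*conj(1) + 1*(-1)*conj(-1) + 1*(1)*conj(1) + 1*(-1)*conj(-1)]
      = (1/4)[(1) + (1) + (1) + (1)] = 4/4 = 1
  <chi_1*chi_1, chi_3> = (1/4)[1*(1)*conj(1) + 1*(-1)*conj(-I) + 1*(1)*conj(-1) + 1*(-1)*conj(I)]
      = (1/4)[(1) + (-I) + (-1) + (I)] = 0/4 = 0
(Exp terms are combined using exp(i*s)*conj(exp(i*t)) = exp(i*(s-t)), and sums of them are collapsed using the identity that for every m > 1 the m distinct m-th roots of unity sum to 0, e.g. 1 + exp(2*I*pi/3) + exp(-2*I*pi/3) = 0.)
Hence the multiplicities are chi_2: 1. Dimension check: dim(chi_1)*dim(chi_1) = 1*1 = 1 and sum (mult * dim) = 1*1 = 1.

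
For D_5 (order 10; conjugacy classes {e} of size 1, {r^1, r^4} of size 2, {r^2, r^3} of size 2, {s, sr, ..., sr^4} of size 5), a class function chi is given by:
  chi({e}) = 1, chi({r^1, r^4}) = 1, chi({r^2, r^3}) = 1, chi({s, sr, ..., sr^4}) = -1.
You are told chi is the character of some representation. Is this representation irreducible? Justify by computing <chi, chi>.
Irreducible: <chi, chi> = 1.

Reasoning: <chi, chi> = (1/|G|) sum_C |C| * |chi(C)|^2 = (1/10)[1*|1|^2 + 2*|1|^2 + 2*|1|^2 + 5*|-1|^2]
  = (1/10)[(1) + (2) + (2) + (5)] = 10/10 = 1.
A character is irreducible iff <chi, chi> = 1, so this representation is irreducible.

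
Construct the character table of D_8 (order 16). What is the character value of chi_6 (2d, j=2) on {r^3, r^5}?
Conjugacy classes: {e} of size 1, {r^4} of size 1, {r^1, r^7} of size 2, {r^2, r^6} of size 2, {r^3, r^5} of size 2, {s, sr^2, ...} of size 4, {sr, sr^3, ...} of size 4.
Character table:
  irrep \ class              {e} (size 1)  {r^4} (size 1)  {r^1, r^7} (size 2)  {r^2, r^6} (size 2)  {r^3, r^5} (size 2)  {s, sr^2, ...} (size 4)  {sr, sr^3, ...} (size 4)
  chi_1 (triv)               1             1               1                    1                    1                    1                        1                       
  chi_2 (sign: r->1, s->-1)  1             1               1                    1                    1                    -1                       -1                      
  chi_3 (r->-1, s->1)        1             1               -1                   1                    -1                   1                        -1                      
  chi_4 (r->-1, s->-1)       1             1               -1                   1                    -1                   -1                       1                       
  chi_5 (2d, j=1)            2             -2              sqrt(2)              0                    -sqrt(2)             0                        0                       
  chi_6 (2d, j=2)            2             2               0                    -2                   0                    0                        0                       
  chi_7 (2d, j=3)            2             -2              -sqrt(2)             0                    sqrt(2)              0                        0                       

Spot check: chi_6 (2d, j=2) on {r^3, r^5} = 0.

Argument: D_8 has order 2*8 = 16 with 7 conjugacy classes, hence 7 irreducibles. Sum of squared dims 1 + 1 + 1 + 1 + 4 + 4 + 4 = 16 = |G|. Linear characters come from the abelianisation; the 2-dimensional irreps have character r^k -> 2*cos(2*pi*j*k/8), reflections -> 0.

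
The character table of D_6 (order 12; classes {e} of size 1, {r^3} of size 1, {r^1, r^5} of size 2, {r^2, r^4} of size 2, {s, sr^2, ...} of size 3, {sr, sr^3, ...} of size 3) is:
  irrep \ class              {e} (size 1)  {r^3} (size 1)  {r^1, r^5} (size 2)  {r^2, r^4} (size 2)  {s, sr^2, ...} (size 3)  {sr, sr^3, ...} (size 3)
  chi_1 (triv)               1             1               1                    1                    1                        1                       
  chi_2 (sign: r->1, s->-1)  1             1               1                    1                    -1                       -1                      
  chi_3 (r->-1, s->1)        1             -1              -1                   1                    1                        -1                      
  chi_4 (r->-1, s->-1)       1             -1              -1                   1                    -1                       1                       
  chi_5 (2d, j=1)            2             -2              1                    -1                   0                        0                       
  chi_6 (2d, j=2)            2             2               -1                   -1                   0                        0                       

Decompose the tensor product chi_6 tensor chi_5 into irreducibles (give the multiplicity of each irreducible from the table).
chi_6 tensor chi_5 = chi_3 + chi_4 + chi_5 (all other irreducibles have multiplicity 0).

Solution. The character of a tensor product is the pointwise product (chi_6 * chi_5)(C) = chi_6(C) * chi_5(C):
  {e}: (2)*(2), {r^3}: (2)*(-2), {r^1, r^5}: (-1)*(1), {r^2, r^4}: (-1)*(-1), {s, sr^2, ...}: (0)*(0), {sr, sr^3, ...}: (0)*(0)
so (chi_6 * chi_5) takes values
  {e} -> 4, {r^3} -> -4, {r^1, r^5} -> -1, {r^2, r^4} -> 1, {s, sr^2, ...} -> 0, {sr, sr^3, ...} -> 0.
Now take the inner product of this character with each irreducible chi from the table, <chi_6*chi_5, chi> = (1/12) sum_C |C| (chi_6*chi_5)(C) conj(chi(C)):
  <chi_6*chi_5, chi_1> = (1/12)[1*(4)*conj(1) + 1*(-4)*conj(1) + 2*(-1)*conj(1) + 2*(1)*conj(1) + 3*(0)*conj(1) + 3*(0)*conj(1)]
      = (1/12)[(4) + (-4) + (-2) + (2) + (0) + (0)] = 0/12 = 0
  <chi_6*chi_5, chi_2> = (1/12)[1*(4)*conj(1) + 1*(-4)*conj(1) + 2*(-1)*conj(1) + 2*(1)*conj(1) + 3*(0)*conj(-1) + 3*(0)*conj(-1)]
      = (1/12)[(4) + (-4) + (-2) + (2) + (0) + (0)] = 0/12 = 0
  <chi_6*chi_5, chi_3> = (1/12)[1*(4)*conj(1) + 1*(-4)*conj(-1) + 2*(-1)*conj(-1) + 2*(1)*conj(1) + 3*(0)*conj(1) + 3*(0)*conj(-1)]
      = (1/12)[(4) + (4) + (2) + (2) + (0) + (0)] = 12/12 = 1
  <chi_6*chi_5, chi_4> = (1/12)[1*(4)*conj(1) + 1*(-4)*conj(-1) + 2*(-1)*conj(-1) + 2*(1)*conj(1) + 3*(0)*conj(-1) + 3*(0)*conj(1)]
      = (1/12)[(4) + (4) + (2) + (2) + (0) + (0)] = 12/12 = 1
  <chi_6*chi_5, chi_5> = (1/12)[1*(4)*conj(2) + 1*(-4)*conj(-2) + 2*(-1)*conj(1) + 2*(1)*conj(-1) + 3*(0)*conj(0) + 3*(0)*conj(0)]
      = (1/12)[(8) + (8) + (-2) + (-2) + (0) + (0)] = 12/12 = 1
  <chi_6*chi_5, chi_6> = (1/12)[1*(4)*conj(2) + 1*(-4)*conj(2) + 2*(-1)*conj(-1) + 2*(1)*conj(-1) + 3*(0)*conj(0) + 3*(0)*conj(0)]
      = (1/12)[(8) + (-8) + (2) + (-2) + (0) + (0)] = 0/12 = 0
Hence the multiplicities are chi_3: 1, chi_4: 1, chi_5: 1. Dimension check: dim(chi_6)*dim(chi_5) = 2*2 = 4 and sum (mult * dim) = 1*1 + 1*1 + 1*2 = 4.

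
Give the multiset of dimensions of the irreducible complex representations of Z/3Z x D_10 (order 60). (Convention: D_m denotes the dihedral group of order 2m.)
Dimensions: 1, 1, 1, 1, 1, 1, 1, 1, 1, 1, 1, 1, 2, 2, 2, 2, 2, 2, 2, 2, 2, 2, 2, 2

Explanation: There are 24 irreducibles (= number of conjugacy classes). Their dimensions d_i satisfy sum d_i^2 = |G| = 60: 1 + 1 + 1 + 1 + 1 + 1 + 1 + 1 + 1 + 1 + 1 + 1 + 4 + 4 + 4 + 4 + 4 + 4 + 4 + 4 + 4 + 4 + 4 + 4 = 60. (For the product with Z/3Z: each of the 3 1-dim characters of Z/3Z tensors with each irrep of D_10, giving 3 copies of each D_10-dimension.)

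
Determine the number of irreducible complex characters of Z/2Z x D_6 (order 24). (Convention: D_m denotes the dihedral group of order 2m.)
12

Working: The number of irreducible complex representations of a finite group equals its number of conjugacy classes. For a direct product, #classes(G x H) = #classes(G) * #classes(H). Z/2Z has 2 classes (abelian), D_6 has 6 classes, so 2 * 6 = 12, so Z/2Z x D_6 (order 24) has exactly 12 irreducible complex representations.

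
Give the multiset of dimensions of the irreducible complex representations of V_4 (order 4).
Dimensions: 1, 1, 1, 1

Why: There are 4 irreducibles (= number of conjugacy classes). Their dimensions d_i satisfy sum d_i^2 = |G| = 4: 1 + 1 + 1 + 1 = 4.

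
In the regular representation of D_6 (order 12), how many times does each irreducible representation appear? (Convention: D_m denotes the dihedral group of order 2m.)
Each irreducible V_i of dimension d_i appears with multiplicity d_i, i.e. rho_reg = (direct sum over all irreducibles V_i) d_i V_i. The irreducible dimensions for D_6 are 1, 1, 1, 1, 2, 2: 4 irreducibles of dimension 1, each with multiplicity 1; 2 irreducibles of dimension 2, each with multiplicity 2. Total dimension 4*1*1 + 2*2*2 = 12 = |G|.

Working: General theorem: in the regular representation of a finite group G, each irreducible appears with multiplicity equal to its dimension. Check: dim(rho_reg) = sum d_i^2 = 1 + 1 + 1 + 1 + 4 + 4 = 12 = |G|.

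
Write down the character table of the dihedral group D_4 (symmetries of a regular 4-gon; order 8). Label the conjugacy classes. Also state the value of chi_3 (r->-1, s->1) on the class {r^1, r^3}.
Conjugacy classes: {e} of size 1, {r^2} of size 1, {r^1, r^3} of size 2, {s, sr^2, ...} of size 2, {sr, sr^3, ...} of size 2.
Character table:
  irrep \ class              {e} (size 1)  {r^2} (size 1)  {r^1, r^3} (size 2)  {s, sr^2, ...} (size 2)  {sr, sr^3, ...} (size 2)
  chi_1 (triv)               1             1               1                    1                        1                       
  chi_2 (sign: r->1, s->-1)  1             1               1                    -1                       -1                      
  chi_3 (r->-1, s->1)        1             1               -1                   1                        -1                      
  chi_4 (r->-1, s->-1)       1             1               -1                   -1                       1                       
  chi_5 (2d, j=1)            2             -2              0                    0                        0                       

Spot check: chi_3 (r->-1, s->1) on {r^1, r^3} = -1.

Why: D_4 has order 2*4 = 8 with 5 conjugacy classes, hence 5 irreducibles. Sum of squared dims 1 + 1 + 1 + 1 + 4 = 8 = |G|. Linear characters come from the abelianisation; the 2-dimensional irreps have character r^k -> 2*cos(2*pi*j*k/4), reflections -> 0.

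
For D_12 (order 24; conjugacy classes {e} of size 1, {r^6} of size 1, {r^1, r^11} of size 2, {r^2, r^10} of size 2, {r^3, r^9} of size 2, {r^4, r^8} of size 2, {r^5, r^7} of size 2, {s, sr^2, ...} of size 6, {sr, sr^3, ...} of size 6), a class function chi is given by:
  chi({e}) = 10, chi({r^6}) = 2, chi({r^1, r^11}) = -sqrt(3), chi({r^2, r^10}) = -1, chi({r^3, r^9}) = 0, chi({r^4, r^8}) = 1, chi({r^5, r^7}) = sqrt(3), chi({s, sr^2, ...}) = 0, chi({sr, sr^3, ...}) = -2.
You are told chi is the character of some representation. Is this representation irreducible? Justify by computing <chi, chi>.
Not irreducible (reducible): <chi, chi> = 6 > 1.

Details: <chi, chi> = (1/|G|) sum_C |C| * |chi(C)|^2 = (1/24)[1*|10|^2 + 1*|2|^2 + 2*|-sqrt(3)|^2 + 2*|-1|^2 + 2*|0|^2 + 2*|1|^2 + 2*|sqrt(3)|^2 + 6*|0|^2 + 6*|-2|^2]
  = (1/24)[(100) + (4) + (6) + (2) + (0) + (2) + (6) + (0) + (24)] = 144/24 = 6.
A character is irreducible iff <chi, chi> = 1, so this representation is reducible.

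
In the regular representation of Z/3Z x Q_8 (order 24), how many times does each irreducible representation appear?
Each irreducible V_i of dimension d_i appears with multiplicity d_i, i.e. rho_reg = (direct sum over all irreducibles V_i) d_i V_i. The irreducible dimensions for Z/3Z x Q_8 are 1, 1, 1, 1, 1, 1, 1, 1, 1, 1, 1, 1, 2, 2, 2: 12 irreducibles of dimension 1, each with multiplicity 1; 3 irreducibles of dimension 2, each with multiplicity 2. Total dimension 12*1*1 + 3*2*2 = 24 = |G|.

General theorem: in the regular representation of a finite group G, each irreducible appears with multiplicity equal to its dimension. Check: dim(rho_reg) = sum d_i^2 = 1 + 1 + 1 + 1 + 1 + 1 + 1 + 1 + 1 + 1 + 1 + 1 + 4 + 4 + 4 = 24 = |G|.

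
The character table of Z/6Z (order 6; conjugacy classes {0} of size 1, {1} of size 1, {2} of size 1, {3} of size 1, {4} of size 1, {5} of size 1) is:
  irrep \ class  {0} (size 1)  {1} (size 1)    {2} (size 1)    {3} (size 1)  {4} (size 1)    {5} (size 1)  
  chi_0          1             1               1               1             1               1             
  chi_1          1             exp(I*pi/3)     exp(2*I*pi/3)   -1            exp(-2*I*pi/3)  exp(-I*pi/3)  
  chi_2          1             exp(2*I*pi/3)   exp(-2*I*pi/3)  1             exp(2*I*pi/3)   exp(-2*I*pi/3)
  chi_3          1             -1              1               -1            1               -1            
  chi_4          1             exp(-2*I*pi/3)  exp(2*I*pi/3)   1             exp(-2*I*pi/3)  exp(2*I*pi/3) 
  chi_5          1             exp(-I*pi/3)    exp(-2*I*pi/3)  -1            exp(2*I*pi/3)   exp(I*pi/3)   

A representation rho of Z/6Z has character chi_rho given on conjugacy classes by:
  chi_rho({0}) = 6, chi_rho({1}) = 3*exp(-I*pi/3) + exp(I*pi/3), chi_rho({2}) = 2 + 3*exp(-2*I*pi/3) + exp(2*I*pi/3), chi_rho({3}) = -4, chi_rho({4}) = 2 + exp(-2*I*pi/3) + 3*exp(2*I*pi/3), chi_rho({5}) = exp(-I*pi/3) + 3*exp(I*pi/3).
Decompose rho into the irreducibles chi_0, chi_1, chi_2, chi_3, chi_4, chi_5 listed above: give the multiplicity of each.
Multiplicities: chi_0: 1, chi_1: 1, chi_2: 0, chi_3: 1, chi_4: 0, chi_5: 3.

Argument: Use <chi_rho, chi> = (1/|G|) sum_C |C| * chi_rho(C) * conj(chi(C)) with |G| = 6 for each irreducible chi in the table:
  <chi_rho, chi_0> = (1/6)[1*(6)*conj(1) + 1*(3*exp(-I*pi/3) + exp(I*pi/3))*conj(1) + 1*(2 + 3*exp(-2*I*pi/3) + exp(2*I*pi/3))*conj(1) + 1*(-4)*conj(1) + 1*(2 + exp(-2*I*pi/3) + 3*exp(2*I*pi/3))*conj(1) + 1*(exp(-I*pi/3) + 3*exp(I*pi/3))*conj(1)]
      = (1/6)[(6) + (3*exp(-I*pi/3) + exp(I*pi/3)) + (2 + 3*exp(-2*I*pi/3) + exp(2*I*pi/3)) + (-4) + (2 + exp(-2*I*pi/3) + 3*exp(2*I*pi/3)) + (exp(-I*pi/3) + 3*exp(I*pi/3))] = 6/6 = 1
  <chi_rho, chi_1> = (1/6)[1*(6)*conj(1) + 1*(3*exp(-I*pi/3) + exp(I*pi/3))*conj(exp(I*pi/3)) + 1*(2 + 3*exp(-2*I*pi/3) + exp(2*I*pi/3))*conj(exp(2*I*pi/3)) + 1*(-4)*conj(-1) + 1*(2 + exp(-2*I*pi/3) + 3*exp(2*I*pi/3))*conj(exp(-2*I*pi/3)) + 1*(exp(-I*pi/3) + 3*exp(I*pi/3))*conj(exp(-I*pi/3))]
      = (1/6)[(6) + (1 + 3*exp(-2*I*pi/3)) + (1 + 2*exp(-2*I*pi/3) + 3*exp(2*I*pi/3)) + (4) + (1 + 3*exp(-2*I*pi/3) + 2*exp(2*I*pi/3)) + (1 + 3*exp(2*I*pi/3))] = 6/6 = 1
  <chi_rho, chi_2> = (1/6)[1*(6)*conj(1) + 1*(3*exp(-I*pi/3) + exp(I*pi/3))*conj(exp(2*I*pi/3)) + 1*(2 + 3*exp(-2*I*pi/3) + exp(2*I*pi/3))*conj(exp(-2*I*pi/3)) + 1*(-4)*conj(1) + 1*(2 + exp(-2*I*pi/3) + 3*exp(2*I*pi/3))*conj(exp(2*I*pi/3)) + 1*(exp(-I*pi/3) + 3*exp(I*pi/3))*conj(exp(-2*I*pi/3))]
      = (1/6)[(6) + (-3 + exp(-I*pi/3)) + (3 + exp(-2*I*pi/3) + 2*exp(2*I*pi/3)) + (-4) + (3 + 2*exp(-2*I*pi/3) + exp(2*I*pi/3)) + (-3 + exp(I*pi/3))] = 0/6 = 0
  <chi_rho, chi_3> = (1/6)[1*(6)*conj(1) + 1*(3*exp(-I*pi/3) + exp(I*pi/3))*conj(-1) + 1*(2 + 3*exp(-2*I*pi/3) + exp(2*I*pi/3))*conj(1) + 1*(-4)*conj(-1) + 1*(2 + exp(-2*I*pi/3) + 3*exp(2*I*pi/3))*conj(1) + 1*(exp(-I*pi/3) + 3*exp(I*pi/3))*conj(-1)]
      = (1/6)[(6) + (-exp(I*pi/3) - 3*exp(-I*pi/3)) + (2 + 3*exp(-2*I*pi/3) + exp(2*I*pi/3)) + (4) + (2 + exp(-2*I*pi/3) + 3*exp(2*I*pi/3)) + (-3*exp(I*pi/3) - exp(-I*pi/3))] = 6/6 = 1
  <chi_rho, chi_4> = (1/6)[1*(6)*conj(1) + 1*(3*exp(-I*pi/3) + exp(I*pi/3))*conj(exp(-2*I*pi/3)) + 1*(2 + 3*exp(-2*I*pi/3) + exp(2*I*pi/3))*conj(exp(2*I*pi/3)) + 1*(-4)*conj(1) + 1*(2 + exp(-2*I*pi/3) + 3*exp(2*I*pi/3))*conj(exp(-2*I*pi/3)) + 1*(exp(-I*pi/3) + 3*exp(I*pi/3))*conj(exp(2*I*pi/3))]
      = (1/6)[(6) + (-1 + 3*exp(I*pi/3)) + (1 + 2*exp(-2*I*pi/3) + 3*exp(2*I*pi/3)) + (-4) + (1 + 3*exp(-2*I*pi/3) + 2*exp(2*I*pi/3)) + (-1 + 3*exp(-I*pi/3))] = 0/6 = 0
  <chi_rho, chi_5> = (1/6)[1*(6)*conj(1) + 1*(3*exp(-I*pi/3) + exp(I*pi/3))*conj(exp(-I*pi/3)) + 1*(2 + 3*exp(-2*I*pi/3) + exp(2*I*pi/3))*conj(exp(-2*I*pi/3)) + 1*(-4)*conj(-1) + 1*(2 + exp(-2*I*pi/3) + 3*exp(2*I*pi/3))*conj(exp(2*I*pi/3)) + 1*(exp(-I*pi/3) + 3*exp(I*pi/3))*conj(exp(I*pi/3))]
      = (1/6)[(6) + (3 + exp(2*I*pi/3)) + (3 + exp(-2*I*pi/3) + 2*exp(2*I*pi/3)) + (4) + (3 + 2*exp(-2*I*pi/3) + exp(2*I*pi/3)) + (3 + exp(-2*I*pi/3))] = 18/6 = 3
(Exp terms are combined using exp(i*s)*conj(exp(i*t)) = exp(i*(s-t)), and sums of them are collapsed using the identity that for every m > 1 the m distinct m-th roots of unity sum to 0, e.g. 1 + exp(2*I*pi/3) + exp(-2*I*pi/3) = 0.)
Dimension check: dim(rho) = sum (mult * dim) = 1*1 + 1*1 + 0*1 + 1*1 + 0*1 + 3*1 = 6 = chi_rho(e) = 6.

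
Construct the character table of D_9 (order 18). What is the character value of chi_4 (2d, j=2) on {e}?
Conjugacy classes: {e} of size 1, {r^1, r^8} of size 2, {r^2, r^7} of size 2, {r^3, r^6} of size 2, {r^4, r^5} of size 2, {s, sr, ..., sr^8} of size 9.
Character table:
  irrep \ class              {e} (size 1)  {r^1, r^8} (size 2)  {r^2, r^7} (size 2)  {r^3, r^6} (size 2)  {r^4, r^5} (size 2)  {s, sr, ..., sr^8} (size 9)
  chi_1 (triv)               1             1                    1                    1                    1                    1                          
  chi_2 (sign: r->1, s->-1)  1             1                    1                    1                    1                    -1                         
  chi_3 (2d, j=1)            2             2*cos(2*pi/9)        2*cos(4*pi/9)        -1                   -2*cos(pi/9)         0                          
  chi_4 (2d, j=2)            2             2*cos(4*pi/9)        -2*cos(pi/9)         -1                   2*cos(2*pi/9)        0                          
  chi_5 (2d, j=3)            2             -1                   -1                   2                    -1                   0                          
  chi_6 (2d, j=4)            2             -2*cos(pi/9)         2*cos(2*pi/9)        -1                   2*cos(4*pi/9)        0                          

Spot check: chi_4 (2d, j=2) on {e} = 2.

Reasoning: D_9 has order 2*9 = 18 with 6 conjugacy classes, hence 6 irreducibles. Sum of squared dims 1 + 1 + 4 + 4 + 4 + 4 = 18 = |G|. Linear characters come from the abelianisation; the 2-dimensional irreps have character r^k -> 2*cos(2*pi*j*k/9), reflections -> 0.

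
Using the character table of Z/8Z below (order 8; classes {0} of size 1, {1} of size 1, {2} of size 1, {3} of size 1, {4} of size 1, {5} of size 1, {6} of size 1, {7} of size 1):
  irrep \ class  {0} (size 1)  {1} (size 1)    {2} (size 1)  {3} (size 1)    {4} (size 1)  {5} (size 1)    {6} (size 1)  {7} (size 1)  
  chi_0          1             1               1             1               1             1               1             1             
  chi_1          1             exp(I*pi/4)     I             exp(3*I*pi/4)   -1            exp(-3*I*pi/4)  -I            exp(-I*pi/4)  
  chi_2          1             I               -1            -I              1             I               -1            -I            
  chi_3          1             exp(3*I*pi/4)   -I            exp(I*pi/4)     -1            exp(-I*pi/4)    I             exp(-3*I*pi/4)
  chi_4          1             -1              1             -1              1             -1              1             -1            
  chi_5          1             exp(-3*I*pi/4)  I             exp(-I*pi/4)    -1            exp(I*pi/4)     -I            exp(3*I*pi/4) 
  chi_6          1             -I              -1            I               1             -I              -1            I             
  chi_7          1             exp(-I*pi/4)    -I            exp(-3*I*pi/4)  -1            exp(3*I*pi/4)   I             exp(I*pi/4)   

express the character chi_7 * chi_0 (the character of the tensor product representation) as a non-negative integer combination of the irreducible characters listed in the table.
chi_7 tensor chi_0 = chi_7 (all other irreducibles have multiplicity 0).

Working: The character of a tensor product is the pointwise product (chi_7 * chi_0)(C) = chi_7(C) * chi_0(C):
  {0}: (1)*(1), {1}: (exp(-I*pi/4))*(1), {2}: (-I)*(1), {3}: (exp(-3*I*pi/4))*(1), {4}: (-1)*(1), {5}: (exp(3*I*pi/4))*(1), {6}: (I)*(1), {7}: (exp(I*pi/4))*(1)
so (chi_7 * chi_0) takes values
  {0} -> 1, {1} -> exp(-I*pi/4), {2} -> -I, {3} -> exp(-3*I*pi/4), {4} -> -1, {5} -> exp(3*I*pi/4), {6} -> I, {7} -> exp(I*pi/4).
Now take the inner product of this character with each irreducible chi from the table, <chi_7*chi_0, chi> = (1/8) sum_C |C| (chi_7*chi_0)(C) conj(chi(C)):
  <chi_7*chi_0, chi_0> = (1/8)[1*(1)*conj(1) + 1*(exp(-I*pi/4))*conj(1) + 1*(-I)*conj(1) + 1*(exp(-3*I*pi/4))*conj(1) + 1*(-1)*conj(1) + 1*(exp(3*I*pi/4))*conj(1) + 1*(I)*conj(1) + 1*(exp(I*pi/4))*conj(1)]
      = (1/8)[(1) + (exp(-I*pi/4)) + (-I) + (exp(-3*I*pi/4)) + (-1) + (exp(3*I*pi/4)) + (I) + (exp(I*pi/4))] = 0/8 = 0
  <chi_7*chi_0, chi_1> = (1/8)[1*(1)*conj(1) + 1*(exp(-I*pi/4))*conj(exp(I*pi/4)) + 1*(-I)*conj(I) + 1*(exp(-3*I*pi/4))*conj(exp(3*I*pi/4)) + 1*(-1)*conj(-1) + 1*(exp(3*I*pi/4))*conj(exp(-3*I*pi/4)) + 1*(I)*conj(-I) + 1*(exp(I*pi/4))*conj(exp(-I*pi/4))]
      = (1/8)[(1) + (-I) + (-1) + (I) + (1) + (-I) + (-1) + (I)] = 0/8 = 0
  <chi_7*chi_0, chi_2> = (1/8)[1*(1)*conj(1) + 1*(exp(-I*pi/4))*conj(I) + 1*(-I)*conj(-1) + 1*(exp(-3*I*pi/4))*conj(-I) + 1*(-1)*conj(1) + 1*(exp(3*I*pi/4))*conj(I) + 1*(I)*conj(-1) + 1*(exp(I*pi/4))*conj(-I)]
      = (1/8)[(1) + (-exp(I*pi/4)) + (I) + (exp(-I*pi/4)) + (-1) + (-exp(-3*I*pi/4)) + (-I) + (exp(3*I*pi/4))] = 0/8 = 0
  <chi_7*chi_0, chi_3> = (1/8)[1*(1)*conj(1) + 1*(exp(-I*pi/4))*conj(exp(3*I*pi/4)) + 1*(-I)*conj(-I) + 1*(exp(-3*I*pi/4))*conj(exp(I*pi/4)) + 1*(-1)*conj(-1) + 1*(exp(3*I*pi/4))*conj(exp(-I*pi/4)) + 1*(I)*conj(I) + 1*(exp(I*pi/4))*conj(exp(-3*I*pi/4))]
      = (1/8)[(1) + (-1) + (1) + (-1) + (1) + (-1) + (1) + (-1)] = 0/8 = 0
  <chi_7*chi_0, chi_4> = (1/8)[1*(1)*conj(1) + 1*(exp(-I*pi/4))*conj(-1) + 1*(-I)*conj(1) + 1*(exp(-3*I*pi/4))*conj(-1) + 1*(-1)*conj(1) + 1*(exp(3*I*pi/4))*conj(-1) + 1*(I)*conj(1) + 1*(exp(I*pi/4))*conj(-1)]
      = (1/8)[(1) + (-exp(-I*pi/4)) + (-I) + (-exp(-3*I*pi/4)) + (-1) + (-exp(3*I*pi/4)) + (I) + (-exp(I*pi/4))] = 0/8 = 0
  <chi_7*chi_0, chi_5> = (1/8)[1*(1)*conj(1) + 1*(exp(-I*pi/4))*conj(exp(-3*I*pi/4)) + 1*(-I)*conj(I) + 1*(exp(-3*I*pi/4))*conj(exp(-I*pi/4)) + 1*(-1)*conj(-1) + 1*(exp(3*I*pi/4))*conj(exp(I*pi/4)) + 1*(I)*conj(-I) + 1*(exp(I*pi/4))*conj(exp(3*I*pi/4))]
      = (1/8)[(1) + (I) + (-1) + (-I) + (1) + (I) + (-1) + (-I)] = 0/8 = 0
  <chi_7*chi_0, chi_6> = (1/8)[1*(1)*conj(1) + 1*(exp(-I*pi/4))*conj(-I) + 1*(-I)*conj(-1) + 1*(exp(-3*I*pi/4))*conj(I) + 1*(-1)*conj(1) + 1*(exp(3*I*pi/4))*conj(-I) + 1*(I)*conj(-1) + 1*(exp(I*pi/4))*conj(I)]
      = (1/8)[(1) + (exp(I*pi/4)) + (I) + (-exp(-I*pi/4)) + (-1) + (exp(-3*I*pi/4)) + (-I) + (-exp(3*I*pi/4))] = 0/8 = 0
  <chi_7*chi_0, chi_7> = (1/8)[1*(1)*conj(1) + 1*(exp(-I*pi/4))*conj(exp(-I*pi/4)) + 1*(-I)*conj(-I) + 1*(exp(-3*I*pi/4))*conj(exp(-3*I*pi/4)) + 1*(-1)*conj(-1) + 1*(exp(3*I*pi/4))*conj(exp(3*I*pi/4)) + 1*(I)*conj(I) + 1*(exp(I*pi/4))*conj(exp(I*pi/4))]
      = (1/8)[(1) + (1) + (1) + (1) + (1) + (1) + (1) + (1)] = 8/8 = 1
(Exp terms are combined using exp(i*s)*conj(exp(i*t)) = exp(i*(s-t)), and sums of them are collapsed using the identity that for every m > 1 the m distinct m-th roots of unity sum to 0, e.g. 1 + exp(2*I*pi/3) + exp(-2*I*pi/3) = 0.)
Hence the multiplicities are chi_7: 1. Dimension check: dim(chi_7)*dim(chi_0) = 1*1 = 1 and sum (mult * dim) = 1*1 = 1.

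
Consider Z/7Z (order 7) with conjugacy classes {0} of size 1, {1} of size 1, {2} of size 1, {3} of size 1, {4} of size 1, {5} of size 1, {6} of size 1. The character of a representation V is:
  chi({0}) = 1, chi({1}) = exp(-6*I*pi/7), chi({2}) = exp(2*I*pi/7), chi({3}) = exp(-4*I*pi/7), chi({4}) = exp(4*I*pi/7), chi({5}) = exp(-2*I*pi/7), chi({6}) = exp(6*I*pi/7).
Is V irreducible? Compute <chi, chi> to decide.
Irreducible: <chi, chi> = 1.

Solution. <chi, chi> = (1/|G|) sum_C |C| * |chi(C)|^2 = (1/7)[1*|1|^2 + 1*|exp(-6*I*pi/7)|^2 + 1*|exp(2*I*pi/7)|^2 + 1*|exp(-4*I*pi/7)|^2 + 1*|exp(4*I*pi/7)|^2 + 1*|exp(-2*I*pi/7)|^2 + 1*|exp(6*I*pi/7)|^2]
  = (1/7)[(1) + (1) + (1) + (1) + (1) + (1) + (1)] = 7/7 = 1.
(Exp terms are combined using exp(i*s)*conj(exp(i*t)) = exp(i*(s-t)), and sums of them are collapsed using the identity that for every m > 1 the m distinct m-th roots of unity sum to 0, e.g. 1 + exp(2*I*pi/3) + exp(-2*I*pi/3) = 0.)
A character is irreducible iff <chi, chi> = 1, so this representation is irreducible.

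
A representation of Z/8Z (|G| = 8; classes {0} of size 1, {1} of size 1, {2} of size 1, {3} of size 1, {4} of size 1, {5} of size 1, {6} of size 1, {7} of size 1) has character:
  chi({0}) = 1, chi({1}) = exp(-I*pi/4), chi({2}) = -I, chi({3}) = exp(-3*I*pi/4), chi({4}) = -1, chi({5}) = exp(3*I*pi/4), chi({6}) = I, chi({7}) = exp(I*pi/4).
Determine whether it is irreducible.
Irreducible: <chi, chi> = 1.

Solution. <chi, chi> = (1/|G|) sum_C |C| * |chi(C)|^2 = (1/8)[1*|1|^2 + 1*|exp(-I*pi/4)|^2 + 1*|-I|^2 + 1*|exp(-3*I*pi/4)|^2 + 1*|-1|^2 + 1*|exp(3*I*pi/4)|^2 + 1*|I|^2 + 1*|exp(I*pi/4)|^2]
  = (1/8)[(1) + (1) + (1) + (1) + (1) + (1) + (1) + (1)] = 8/8 = 1.
(Exp terms are combined using exp(i*s)*conj(exp(i*t)) = exp(i*(s-t)), and sums of them are collapsed using the identity that for every m > 1 the m distinct m-th roots of unity sum to 0, e.g. 1 + exp(2*I*pi/3) + exp(-2*I*pi/3) = 0.)
A character is irreducible iff <chi, chi> = 1, so this representation is irreducible.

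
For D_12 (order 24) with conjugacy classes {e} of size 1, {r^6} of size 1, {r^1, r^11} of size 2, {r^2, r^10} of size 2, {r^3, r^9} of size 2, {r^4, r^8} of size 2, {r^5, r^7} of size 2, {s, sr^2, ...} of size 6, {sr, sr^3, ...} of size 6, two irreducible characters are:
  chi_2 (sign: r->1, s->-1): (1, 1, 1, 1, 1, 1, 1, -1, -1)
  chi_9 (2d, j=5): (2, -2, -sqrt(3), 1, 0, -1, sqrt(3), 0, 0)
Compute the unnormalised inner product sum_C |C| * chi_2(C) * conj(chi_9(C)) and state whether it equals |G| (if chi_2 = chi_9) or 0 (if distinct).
Sum = 0; so <chi_2, chi_9> = 0 (distinct irreducibles are orthogonal).

Solution. Compute term by term over conjugacy classes (|C| * chi_2(C) * conj(chi_9(C))):
  1*(1)*conj(2) + 1*(1)*conj(-2) + 2*(1)*conj(-sqrt(3)) + 2*(1)*conj(1) + 2*(1)*conj(0) + 2*(1)*conj(-1) + 2*(1)*conj(sqrt(3)) + 6*(-1)*conj(0) + 6*(-1)*conj(0)
  = (2) + (-2) + (-2*sqrt(3)) + (2) + (0) + (-2) + (2*sqrt(3)) + (0) + (0)
  = 0.
Dividing by |G| = 24 gives 0/24 = 0, matching the row-orthogonality relation <chi_2, chi_9> = [chi_2 = chi_9].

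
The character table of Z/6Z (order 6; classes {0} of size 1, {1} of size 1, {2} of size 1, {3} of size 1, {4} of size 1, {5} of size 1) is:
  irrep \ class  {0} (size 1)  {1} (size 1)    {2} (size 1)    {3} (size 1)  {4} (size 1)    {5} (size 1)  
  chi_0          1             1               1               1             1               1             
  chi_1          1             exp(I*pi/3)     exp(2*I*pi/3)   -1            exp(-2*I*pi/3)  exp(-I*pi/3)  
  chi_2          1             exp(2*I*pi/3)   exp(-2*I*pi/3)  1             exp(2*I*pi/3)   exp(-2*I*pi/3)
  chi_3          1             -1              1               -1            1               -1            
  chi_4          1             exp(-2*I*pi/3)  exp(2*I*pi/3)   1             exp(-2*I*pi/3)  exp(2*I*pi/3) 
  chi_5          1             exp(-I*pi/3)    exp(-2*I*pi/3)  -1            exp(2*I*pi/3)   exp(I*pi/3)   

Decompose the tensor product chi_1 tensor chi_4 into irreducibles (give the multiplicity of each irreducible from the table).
chi_1 tensor chi_4 = chi_5 (all other irreducibles have multiplicity 0).

Reasoning: The character of a tensor product is the pointwise product (chi_1 * chi_4)(C) = chi_1(C) * chi_4(C):
  {0}: (1)*(1), {1}: (exp(I*pi/3))*(exp(-2*I*pi/3)), {2}: (exp(2*I*pi/3))*(exp(2*I*pi/3)), {3}: (-1)*(1), {4}: (exp(-2*I*pi/3))*(exp(-2*I*pi/3)), {5}: (exp(-I*pi/3))*(exp(2*I*pi/3))
so (chi_1 * chi_4) takes values
  {0} -> 1, {1} -> exp(-I*pi/3), {2} -> exp(-2*I*pi/3), {3} -> -1, {4} -> exp(2*I*pi/3), {5} -> exp(I*pi/3).
Now take the inner product of this character with each irreducible chi from the table, <chi_1*chi_4, chi> = (1/6) sum_C |C| (chi_1*chi_4)(C) conj(chi(C)):
  <chi_1*chi_4, chi_0> = (1/6)[1*(1)*conj(1) + 1*(exp(-I*pi/3))*conj(1) + 1*(exp(-2*I*pi/3))*conj(1) + 1*(-1)*conj(1) + 1*(exp(2*I*pi/3))*conj(1) + 1*(exp(I*pi/3))*conj(1)]
      = (1/6)[(1) + (exp(-I*pi/3)) + (exp(-2*I*pi/3)) + (-1) + (exp(2*I*pi/3)) + (exp(I*pi/3))] = 0/6 = 0
  <chi_1*chi_4, chi_1> = (1/6)[1*(1)*conj(1) + 1*(exp(-I*pi/3))*conj(exp(I*pi/3)) + 1*(exp(-2*I*pi/3))*conj(exp(2*I*pi/3)) + 1*(-1)*conj(-1) + 1*(exp(2*I*pi/3))*conj(exp(-2*I*pi/3)) + 1*(exp(I*pi/3))*conj(exp(-I*pi/3))]
      = (1/6)[(1) + (exp(-2*I*pi/3)) + (exp(2*I*pi/3)) + (1) + (exp(-2*I*pi/3)) + (exp(2*I*pi/3))] = 0/6 = 0
  <chi_1*chi_4, chi_2> = (1/6)[1*(1)*conj(1) + 1*(exp(-I*pi/3))*conj(exp(2*I*pi/3)) + 1*(exp(-2*I*pi/3))*conj(exp(-2*I*pi/3)) + 1*(-1)*conj(1) + 1*(exp(2*I*pi/3))*conj(exp(2*I*pi/3)) + 1*(exp(I*pi/3))*conj(exp(-2*I*pi/3))]
      = (1/6)[(1) + (-1) + (1) + (-1) + (1) + (-1)] = 0/6 = 0
  <chi_1*chi_4, chi_3> = (1/6)[1*(1)*conj(1) + 1*(exp(-I*pi/3))*conj(-1) + 1*(exp(-2*I*pi/3))*conj(1) + 1*(-1)*conj(-1) + 1*(exp(2*I*pi/3))*conj(1) + 1*(exp(I*pi/3))*conj(-1)]
      = (1/6)[(1) + (-exp(-I*pi/3)) + (exp(-2*I*pi/3)) + (1) + (exp(2*I*pi/3)) + (-exp(I*pi/3))] = 0/6 = 0
  <chi_1*chi_4, chi_4> = (1/6)[1*(1)*conj(1) + 1*(exp(-I*pi/3))*conj(exp(-2*I*pi/3)) + 1*(exp(-2*I*pi/3))*conj(exp(2*I*pi/3)) + 1*(-1)*conj(1) + 1*(exp(2*I*pi/3))*conj(exp(-2*I*pi/3)) + 1*(exp(I*pi/3))*conj(exp(2*I*pi/3))]
      = (1/6)[(1) + (exp(I*pi/3)) + (exp(2*I*pi/3)) + (-1) + (exp(-2*I*pi/3)) + (exp(-I*pi/3))] = 0/6 = 0
  <chi_1*chi_4, chi_5> = (1/6)[1*(1)*conj(1) + 1*(exp(-I*pi/3))*conj(exp(-I*pi/3)) + 1*(exp(-2*I*pi/3))*conj(exp(-2*I*pi/3)) + 1*(-1)*conj(-1) + 1*(exp(2*I*pi/3))*conj(exp(2*I*pi/3)) + 1*(exp(I*pi/3))*conj(exp(I*pi/3))]
      = (1/6)[(1) + (1) + (1) + (1) + (1) + (1)] = 6/6 = 1
(Exp terms are combined using exp(i*s)*conj(exp(i*t)) = exp(i*(s-t)), and sums of them are collapsed using the identity that for every m > 1 the m distinct m-th roots of unity sum to 0, e.g. 1 + exp(2*I*pi/3) + exp(-2*I*pi/3) = 0.)
Hence the multiplicities are chi_5: 1. Dimension check: dim(chi_1)*dim(chi_4) = 1*1 = 1 and sum (mult * dim) = 1*1 = 1.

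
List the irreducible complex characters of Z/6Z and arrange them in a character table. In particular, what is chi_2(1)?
Character table of Z/6Z (irreps indexed chi_0,...,chi_5 with chi_k(m) = zeta_6^(k*m), zeta_6 = exp(2*pi*i/6)):
  irrep \ class  {0} (size 1)  {1} (size 1)    {2} (size 1)    {3} (size 1)  {4} (size 1)    {5} (size 1)  
  chi_0          1             1               1               1             1               1             
  chi_1          1             exp(I*pi/3)     exp(2*I*pi/3)   -1            exp(-2*I*pi/3)  exp(-I*pi/3)  
  chi_2          1             exp(2*I*pi/3)   exp(-2*I*pi/3)  1             exp(2*I*pi/3)   exp(-2*I*pi/3)
  chi_3          1             -1              1               -1            1               -1            
  chi_4          1             exp(-2*I*pi/3)  exp(2*I*pi/3)   1             exp(-2*I*pi/3)  exp(2*I*pi/3) 
  chi_5          1             exp(-I*pi/3)    exp(-2*I*pi/3)  -1            exp(2*I*pi/3)   exp(I*pi/3)   

Spot check: chi_2(1) = zeta_6^(2*1) = zeta_6^2 = exp(2*I*pi/3).

Why: Z/6Z is abelian, so all 6 irreducible complex representations are 1-dimensional. They are given by chi_k(m) = zeta_6^(k*m) for k = 0,...,5. Row orthogonality: sum_m chi_k(m) conj(chi_l(m)) = 6 * [k = l].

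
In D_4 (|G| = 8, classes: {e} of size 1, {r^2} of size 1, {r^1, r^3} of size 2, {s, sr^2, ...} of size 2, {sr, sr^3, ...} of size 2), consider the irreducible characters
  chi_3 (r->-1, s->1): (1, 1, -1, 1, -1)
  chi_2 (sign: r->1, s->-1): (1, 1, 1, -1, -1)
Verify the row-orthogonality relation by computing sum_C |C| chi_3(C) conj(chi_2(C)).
Sum = 0; so <chi_3, chi_2> = 0 (distinct irreducibles are orthogonal).

Proof sketch: Compute term by term over conjugacy classes (|C| * chi_3(C) * conj(chi_2(C))):
  1*(1)*conj(1) + 1*(1)*conj(1) + 2*(-1)*conj(1) + 2*(1)*conj(-1) + 2*(-1)*conj(-1)
  = (1) + (1) + (-2) + (-2) + (2)
  = 0.
Dividing by |G| = 8 gives 0/8 = 0, matching the row-orthogonality relation <chi_3, chi_2> = [chi_3 = chi_2].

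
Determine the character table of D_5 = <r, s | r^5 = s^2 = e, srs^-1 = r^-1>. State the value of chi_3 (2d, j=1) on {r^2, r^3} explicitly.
Conjugacy classes: {e} of size 1, {r^1, r^4} of size 2, {r^2, r^3} of size 2, {s, sr, ..., sr^4} of size 5.
Character table:
  irrep \ class              {e} (size 1)  {r^1, r^4} (size 2)  {r^2, r^3} (size 2)  {s, sr, ..., sr^4} (size 5)
  chi_1 (triv)               1             1                    1                    1                          
  chi_2 (sign: r->1, s->-1)  1             1                    1                    -1                         
  chi_3 (2d, j=1)            2             -1/2 + sqrt(5)/2     -sqrt(5)/2 - 1/2     0                          
  chi_4 (2d, j=2)            2             -sqrt(5)/2 - 1/2     -1/2 + sqrt(5)/2     0                          

Spot check: chi_3 (2d, j=1) on {r^2, r^3} = -sqrt(5)/2 - 1/2.

Proof sketch: D_5 has order 2*5 = 10 with 4 conjugacy classes, hence 4 irreducibles. Sum of squared dims 1 + 1 + 4 + 4 = 10 = |G|. Linear characters come from the abelianisation; the 2-dimensional irreps have character r^k -> 2*cos(2*pi*j*k/5), reflections -> 0.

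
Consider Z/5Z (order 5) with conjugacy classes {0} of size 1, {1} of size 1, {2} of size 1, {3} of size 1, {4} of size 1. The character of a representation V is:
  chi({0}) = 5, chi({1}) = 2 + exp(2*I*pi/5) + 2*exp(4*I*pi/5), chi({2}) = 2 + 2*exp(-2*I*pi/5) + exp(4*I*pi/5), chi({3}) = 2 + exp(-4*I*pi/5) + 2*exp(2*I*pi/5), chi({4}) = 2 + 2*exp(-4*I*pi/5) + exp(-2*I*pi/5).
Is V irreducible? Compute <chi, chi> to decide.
Not irreducible (reducible): <chi, chi> = 9 > 1.

Working: <chi, chi> = (1/|G|) sum_C |C| * |chi(C)|^2 = (1/5)[1*|5|^2 + 1*|2 + exp(2*I*pi/5) + 2*exp(4*I*pi/5)|^2 + 1*|2 + 2*exp(-2*I*pi/5) + exp(4*I*pi/5)|^2 + 1*|2 + exp(-4*I*pi/5) + 2*exp(2*I*pi/5)|^2 + 1*|2 + 2*exp(-4*I*pi/5) + exp(-2*I*pi/5)|^2]
  = (1/5)[(25) + (5) + (5) + (5) + (5)] = 45/5 = 9.
(Exp terms are combined using exp(i*s)*conj(exp(i*t)) = exp(i*(s-t)), and sums of them are collapsed using the identity that for every m > 1 the m distinct m-th roots of unity sum to 0, e.g. 1 + exp(2*I*pi/3) + exp(-2*I*pi/3) = 0.)
A character is irreducible iff <chi, chi> = 1, so this representation is reducible.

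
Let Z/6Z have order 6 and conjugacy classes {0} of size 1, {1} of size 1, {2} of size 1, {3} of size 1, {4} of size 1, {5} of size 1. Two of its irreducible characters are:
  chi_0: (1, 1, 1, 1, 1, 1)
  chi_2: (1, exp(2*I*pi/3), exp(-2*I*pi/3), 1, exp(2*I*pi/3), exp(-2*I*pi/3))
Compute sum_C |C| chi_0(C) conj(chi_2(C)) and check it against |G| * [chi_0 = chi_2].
Sum = 0; so <chi_0, chi_2> = 0 (distinct irreducibles are orthogonal).

Proof sketch: Compute term by term over conjugacy classes (|C| * chi_0(C) * conj(chi_2(C))):
  1*(1)*conj(1) + 1*(1)*conj(exp(2*I*pi/3)) + 1*(1)*conj(exp(-2*I*pi/3)) + 1*(1)*conj(1) + 1*(1)*conj(exp(2*I*pi/3)) + 1*(1)*conj(exp(-2*I*pi/3))
  = (1) + (exp(-2*I*pi/3)) + (exp(2*I*pi/3)) + (1) + (exp(-2*I*pi/3)) + (exp(2*I*pi/3))
  = 0.
(Exp terms are combined using exp(i*s)*conj(exp(i*t)) = exp(i*(s-t)), and sums of them are collapsed using the identity that for every m > 1 the m distinct m-th roots of unity sum to 0, e.g. 1 + exp(2*I*pi/3) + exp(-2*I*pi/3) = 0.)
Dividing by |G| = 6 gives 0/6 = 0, matching the row-orthogonality relation <chi_0, chi_2> = [chi_0 = chi_2].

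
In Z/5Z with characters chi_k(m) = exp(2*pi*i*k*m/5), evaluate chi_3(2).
chi_3(2) = zeta_5^6 = exp(2*I*pi/5)

chi_3(2) = zeta_5^(3*2) = zeta_5^6. Since zeta_5^5 = 1, this equals zeta_5^1 = exp(2*pi*i*1/5) = exp(2*I*pi/5).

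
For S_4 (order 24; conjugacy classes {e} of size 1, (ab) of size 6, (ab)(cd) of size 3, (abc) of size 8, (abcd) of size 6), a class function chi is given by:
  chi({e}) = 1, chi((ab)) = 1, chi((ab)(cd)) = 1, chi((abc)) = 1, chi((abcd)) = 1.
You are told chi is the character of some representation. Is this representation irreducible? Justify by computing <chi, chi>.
Irreducible: <chi, chi> = 1.

Working: <chi, chi> = (1/|G|) sum_C |C| * |chi(C)|^2 = (1/24)[1*|1|^2 + 6*|1|^2 + 3*|1|^2 + 8*|1|^2 + 6*|1|^2]
  = (1/24)[(1) + (6) + (3) + (8) + (6)] = 24/24 = 1.
A character is irreducible iff <chi, chi> = 1, so this representation is irreducible.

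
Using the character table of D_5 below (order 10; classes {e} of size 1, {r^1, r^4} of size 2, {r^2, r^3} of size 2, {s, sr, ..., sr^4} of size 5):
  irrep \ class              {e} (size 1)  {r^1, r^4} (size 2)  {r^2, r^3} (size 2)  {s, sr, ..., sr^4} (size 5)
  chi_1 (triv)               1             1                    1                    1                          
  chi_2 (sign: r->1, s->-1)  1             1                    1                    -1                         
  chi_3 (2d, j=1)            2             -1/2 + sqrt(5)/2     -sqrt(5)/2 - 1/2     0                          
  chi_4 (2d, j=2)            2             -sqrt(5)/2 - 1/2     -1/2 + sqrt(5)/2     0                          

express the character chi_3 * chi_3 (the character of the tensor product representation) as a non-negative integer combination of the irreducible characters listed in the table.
chi_3 tensor chi_3 = chi_1 + chi_2 + chi_4 (all other irreducibles have multiplicity 0).

Justification: The character of a tensor product is the pointwise product (chi_3 * chi_3)(C) = chi_3(C) * chi_3(C):
  {e}: (2)*(2), {r^1, r^4}: (-1/2 + sqrt(5)/2)*(-1/2 + sqrt(5)/2), {r^2, r^3}: (-sqrt(5)/2 - 1/2)*(-sqrt(5)/2 - 1/2), {s, sr, ..., sr^4}: (0)*(0)
so (chi_3 * chi_3) takes values
  {e} -> 4, {r^1, r^4} -> 3/2 - sqrt(5)/2, {r^2, r^3} -> sqrt(5)/2 + 3/2, {s, sr, ..., sr^4} -> 0.
Now take the inner product of this character with each irreducible chi from the table, <chi_3*chi_3, chi> = (1/10) sum_C |C| (chi_3*chi_3)(C) conj(chi(C)):
  <chi_3*chi_3, chi_1> = (1/10)[1*(4)*conj(1) + 2*(3/2 - sqrt(5)/2)*conj(1) + 2*(sqrt(5)/2 + 3/2)*conj(1) + 5*(0)*conj(1)]
      = (1/10)[(4) + (3 - sqrt(5)) + (sqrt(5) + 3) + (0)] = 10/10 = 1
  <chi_3*chi_3, chi_2> = (1/10)[1*(4)*conj(1) + 2*(3/2 - sqrt(5)/2)*conj(1) + 2*(sqrt(5)/2 + 3/2)*conj(1) + 5*(0)*conj(-1)]
      = (1/10)[(4) + (3 - sqrt(5)) + (sqrt(5) + 3) + (0)] = 10/10 = 1
  <chi_3*chi_3, chi_3> = (1/10)[1*(4)*conj(2) + 2*(3/2 - sqrt(5)/2)*conj(-1/2 + sqrt(5)/2) + 2*(sqrt(5)/2 + 3/2)*conj(-sqrt(5)/2 - 1/2) + 5*(0)*conj(0)]
      = (1/10)[(8) + (-4 + 2*sqrt(5)) + (-2*sqrt(5) - 4) + (0)] = 0/10 = 0
  <chi_3*chi_3, chi_4> = (1/10)[1*(4)*conj(2) + 2*(3/2 - sqrt(5)/2)*conj(-sqrt(5)/2 - 1/2) + 2*(sqrt(5)/2 + 3/2)*conj(-1/2 + sqrt(5)/2) + 5*(0)*conj(0)]
      = (1/10)[(8) + (1 - sqrt(5)) + (1 + sqrt(5)) + (0)] = 10/10 = 1
Hence the multiplicities are chi_1: 1, chi_2: 1, chi_4: 1. Dimension check: dim(chi_3)*dim(chi_3) = 2*2 = 4 and sum (mult * dim) = 1*1 + 1*1 + 1*2 = 4.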